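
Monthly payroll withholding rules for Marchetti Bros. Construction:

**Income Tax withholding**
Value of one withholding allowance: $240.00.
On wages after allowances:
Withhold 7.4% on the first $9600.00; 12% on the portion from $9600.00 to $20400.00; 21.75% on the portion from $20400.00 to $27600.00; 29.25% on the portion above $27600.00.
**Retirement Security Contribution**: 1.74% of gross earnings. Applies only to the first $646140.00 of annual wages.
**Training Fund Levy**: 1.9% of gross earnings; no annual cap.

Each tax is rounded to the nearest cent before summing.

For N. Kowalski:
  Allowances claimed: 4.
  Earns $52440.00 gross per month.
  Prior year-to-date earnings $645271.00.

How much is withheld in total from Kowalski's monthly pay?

Income Tax: taxable = $52440.00 − 4×$240.00 = $51480.00
  $3572.40 + 29.25% × ($51480.00 − $27600.00) = $3572.40 + 29.25% × $23880.00 = $10557.30
Retirement Security Contribution: cap $646140.00 − YTD $645271.00 = $869.00 subject; 1.74% × $869.00 = $15.12
Training Fund Levy: 1.9% × $52440.00 = $996.36
Total: $10557.30 + $15.12 + $996.36 = $11568.78

$11568.78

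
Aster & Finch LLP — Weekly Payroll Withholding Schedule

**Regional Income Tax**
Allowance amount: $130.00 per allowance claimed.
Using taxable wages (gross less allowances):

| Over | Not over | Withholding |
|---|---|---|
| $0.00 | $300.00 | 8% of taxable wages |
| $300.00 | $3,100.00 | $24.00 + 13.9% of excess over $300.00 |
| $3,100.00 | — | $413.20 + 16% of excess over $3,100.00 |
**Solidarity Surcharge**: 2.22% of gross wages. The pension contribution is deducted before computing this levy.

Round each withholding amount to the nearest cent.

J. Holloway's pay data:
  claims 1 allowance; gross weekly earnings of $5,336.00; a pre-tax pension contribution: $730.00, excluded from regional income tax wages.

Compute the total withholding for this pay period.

Regional Income Tax: taxable = $5,336.00 − $730.00 − 1×$130.00 = $4,476.00
  $413.20 + 16% × ($4,476.00 − $3,100.00) = $413.20 + 16% × $1,376.00 = $633.36
Solidarity Surcharge: 2.22% × $4,606.00 = $102.25
Total: $633.36 + $102.25 = $735.61

$735.61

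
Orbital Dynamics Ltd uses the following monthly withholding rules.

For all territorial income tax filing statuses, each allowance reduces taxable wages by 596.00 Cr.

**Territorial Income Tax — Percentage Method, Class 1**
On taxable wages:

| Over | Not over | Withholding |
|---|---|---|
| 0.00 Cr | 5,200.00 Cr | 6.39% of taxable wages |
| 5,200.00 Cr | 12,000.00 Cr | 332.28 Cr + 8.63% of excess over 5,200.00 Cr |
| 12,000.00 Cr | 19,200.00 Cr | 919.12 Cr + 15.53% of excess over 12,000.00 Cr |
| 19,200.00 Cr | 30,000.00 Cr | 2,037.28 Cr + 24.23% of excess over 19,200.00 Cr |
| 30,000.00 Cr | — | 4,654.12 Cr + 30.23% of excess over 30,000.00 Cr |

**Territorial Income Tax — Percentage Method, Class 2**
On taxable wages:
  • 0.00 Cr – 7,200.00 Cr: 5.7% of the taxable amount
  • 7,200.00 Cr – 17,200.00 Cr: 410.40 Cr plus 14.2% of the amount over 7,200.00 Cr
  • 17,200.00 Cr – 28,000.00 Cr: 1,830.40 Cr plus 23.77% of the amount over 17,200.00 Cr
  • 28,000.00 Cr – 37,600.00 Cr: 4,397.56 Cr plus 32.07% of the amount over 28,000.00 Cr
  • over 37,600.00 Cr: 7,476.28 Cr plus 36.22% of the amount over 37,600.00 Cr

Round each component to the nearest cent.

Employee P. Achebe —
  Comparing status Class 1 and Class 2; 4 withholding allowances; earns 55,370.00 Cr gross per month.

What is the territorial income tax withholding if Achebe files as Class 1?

11,602.79 Cr

Territorial Income Tax (Class 1): taxable = 55,370.00 Cr − 4×596.00 Cr = 52,986.00 Cr
  4,654.12 Cr + 30.23% × (52,986.00 Cr − 30,000.00 Cr) = 4,654.12 Cr + 30.23% × 22,986.00 Cr = 11,602.79 Cr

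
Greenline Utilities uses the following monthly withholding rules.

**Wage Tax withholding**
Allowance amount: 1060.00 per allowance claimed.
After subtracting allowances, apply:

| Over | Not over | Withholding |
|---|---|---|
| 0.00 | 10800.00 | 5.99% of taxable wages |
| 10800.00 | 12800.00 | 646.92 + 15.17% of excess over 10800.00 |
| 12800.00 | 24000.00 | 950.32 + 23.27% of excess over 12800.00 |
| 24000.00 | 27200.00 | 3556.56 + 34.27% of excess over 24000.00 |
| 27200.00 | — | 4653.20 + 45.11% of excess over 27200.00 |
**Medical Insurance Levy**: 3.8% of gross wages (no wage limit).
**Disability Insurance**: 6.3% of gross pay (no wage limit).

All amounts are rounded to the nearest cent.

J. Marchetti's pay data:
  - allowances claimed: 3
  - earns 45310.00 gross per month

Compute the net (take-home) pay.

29345.57

Wage Tax: taxable = 45310.00 − 3×1060.00 = 42130.00
  4653.20 + 45.11% × (42130.00 − 27200.00) = 4653.20 + 45.11% × 14930.00 = 11388.12
Medical Insurance Levy: 3.8% × 45310.00 = 1721.78
Disability Insurance: 6.3% × 45310.00 = 2854.53
Total withheld: 11388.12 + 1721.78 + 2854.53 = 15964.43
Net pay: 45310.00 − 15964.43 = 29345.57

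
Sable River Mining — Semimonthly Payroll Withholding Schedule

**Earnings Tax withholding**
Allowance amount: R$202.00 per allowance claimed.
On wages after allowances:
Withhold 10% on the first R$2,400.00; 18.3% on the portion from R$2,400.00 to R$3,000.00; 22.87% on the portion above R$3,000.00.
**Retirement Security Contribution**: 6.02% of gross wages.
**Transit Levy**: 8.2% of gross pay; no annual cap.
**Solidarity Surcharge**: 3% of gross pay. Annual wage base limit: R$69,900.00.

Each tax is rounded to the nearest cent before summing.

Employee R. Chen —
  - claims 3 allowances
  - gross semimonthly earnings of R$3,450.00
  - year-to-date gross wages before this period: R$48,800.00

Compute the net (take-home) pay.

R$2,534.66

Earnings Tax: taxable = R$3,450.00 − 3×R$202.00 = R$2,844.00
  R$240.00 + 18.3% × (R$2,844.00 − R$2,400.00) = R$240.00 + 18.3% × R$444.00 = R$321.25
Retirement Security Contribution: 6.02% × R$3,450.00 = R$207.69
Transit Levy: 8.2% × R$3,450.00 = R$282.90
Solidarity Surcharge: 3% × R$3,450.00 = R$103.50
Total withheld: R$321.25 + R$207.69 + R$282.90 + R$103.50 = R$915.34
Net pay: R$3,450.00 − R$915.34 = R$2,534.66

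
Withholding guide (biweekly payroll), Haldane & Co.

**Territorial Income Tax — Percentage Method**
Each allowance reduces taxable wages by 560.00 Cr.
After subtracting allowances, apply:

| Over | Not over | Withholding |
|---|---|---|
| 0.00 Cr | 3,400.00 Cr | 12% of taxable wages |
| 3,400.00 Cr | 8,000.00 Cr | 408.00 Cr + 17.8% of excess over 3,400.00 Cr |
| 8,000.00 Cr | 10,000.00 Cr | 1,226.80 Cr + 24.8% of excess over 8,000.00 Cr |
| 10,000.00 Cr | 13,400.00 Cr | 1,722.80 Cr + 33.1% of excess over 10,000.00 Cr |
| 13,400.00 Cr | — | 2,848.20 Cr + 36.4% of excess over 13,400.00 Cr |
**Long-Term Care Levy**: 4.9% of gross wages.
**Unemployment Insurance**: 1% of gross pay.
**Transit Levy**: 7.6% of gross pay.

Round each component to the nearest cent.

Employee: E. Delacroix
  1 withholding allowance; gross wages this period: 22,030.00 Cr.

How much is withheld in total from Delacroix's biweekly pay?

Territorial Income Tax: taxable = 22,030.00 Cr − 1×560.00 Cr = 21,470.00 Cr
  2,848.20 Cr + 36.4% × (21,470.00 Cr − 13,400.00 Cr) = 2,848.20 Cr + 36.4% × 8,070.00 Cr = 5,785.68 Cr
Long-Term Care Levy: 4.9% × 22,030.00 Cr = 1,079.47 Cr
Unemployment Insurance: 1% × 22,030.00 Cr = 220.30 Cr
Transit Levy: 7.6% × 22,030.00 Cr = 1,674.28 Cr
Total: 5,785.68 Cr + 1,079.47 Cr + 220.30 Cr + 1,674.28 Cr = 8,759.73 Cr

8,759.73 Cr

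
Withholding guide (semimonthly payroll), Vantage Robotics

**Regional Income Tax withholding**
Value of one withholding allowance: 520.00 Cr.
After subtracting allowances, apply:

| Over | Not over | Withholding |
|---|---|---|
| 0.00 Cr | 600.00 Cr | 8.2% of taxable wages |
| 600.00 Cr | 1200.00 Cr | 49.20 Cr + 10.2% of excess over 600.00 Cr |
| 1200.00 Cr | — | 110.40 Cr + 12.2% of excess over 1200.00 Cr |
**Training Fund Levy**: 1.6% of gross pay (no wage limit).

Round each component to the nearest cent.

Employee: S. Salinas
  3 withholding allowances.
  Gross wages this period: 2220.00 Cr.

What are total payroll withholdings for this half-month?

90.84 Cr

Regional Income Tax: taxable = 2220.00 Cr − 3×520.00 Cr = 660.00 Cr
  49.20 Cr + 10.2% × (660.00 Cr − 600.00 Cr) = 49.20 Cr + 10.2% × 60.00 Cr = 55.32 Cr
Training Fund Levy: 1.6% × 2220.00 Cr = 35.52 Cr
Total: 55.32 Cr + 35.52 Cr = 90.84 Cr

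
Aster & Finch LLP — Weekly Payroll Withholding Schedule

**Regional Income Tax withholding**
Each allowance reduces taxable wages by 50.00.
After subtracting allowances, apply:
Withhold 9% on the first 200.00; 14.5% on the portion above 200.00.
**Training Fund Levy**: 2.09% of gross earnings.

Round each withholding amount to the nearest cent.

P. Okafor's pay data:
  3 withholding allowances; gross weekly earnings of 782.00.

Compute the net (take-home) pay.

Regional Income Tax: taxable = 782.00 − 3×50.00 = 632.00
  18.00 + 14.5% × (632.00 − 200.00) = 18.00 + 14.5% × 432.00 = 80.64
Training Fund Levy: 2.09% × 782.00 = 16.34
Total withheld: 80.64 + 16.34 = 96.98
Net pay: 782.00 − 96.98 = 685.02

685.02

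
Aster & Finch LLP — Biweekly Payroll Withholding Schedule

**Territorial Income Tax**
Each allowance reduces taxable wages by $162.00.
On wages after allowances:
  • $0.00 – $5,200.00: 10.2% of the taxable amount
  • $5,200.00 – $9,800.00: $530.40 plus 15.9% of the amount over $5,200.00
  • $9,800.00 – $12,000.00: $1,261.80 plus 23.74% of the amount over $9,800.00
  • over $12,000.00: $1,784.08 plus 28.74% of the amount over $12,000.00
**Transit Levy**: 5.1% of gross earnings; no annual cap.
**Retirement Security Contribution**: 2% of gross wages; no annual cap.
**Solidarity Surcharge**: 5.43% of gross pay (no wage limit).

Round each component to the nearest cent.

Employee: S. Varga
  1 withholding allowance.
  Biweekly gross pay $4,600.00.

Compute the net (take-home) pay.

$3,570.94

Territorial Income Tax: taxable = $4,600.00 − 1×$162.00 = $4,438.00
  10.2% × $4,438.00 = $452.68
Transit Levy: 5.1% × $4,600.00 = $234.60
Retirement Security Contribution: 2% × $4,600.00 = $92.00
Solidarity Surcharge: 5.43% × $4,600.00 = $249.78
Total withheld: $452.68 + $234.60 + $92.00 + $249.78 = $1,029.06
Net pay: $4,600.00 − $1,029.06 = $3,570.94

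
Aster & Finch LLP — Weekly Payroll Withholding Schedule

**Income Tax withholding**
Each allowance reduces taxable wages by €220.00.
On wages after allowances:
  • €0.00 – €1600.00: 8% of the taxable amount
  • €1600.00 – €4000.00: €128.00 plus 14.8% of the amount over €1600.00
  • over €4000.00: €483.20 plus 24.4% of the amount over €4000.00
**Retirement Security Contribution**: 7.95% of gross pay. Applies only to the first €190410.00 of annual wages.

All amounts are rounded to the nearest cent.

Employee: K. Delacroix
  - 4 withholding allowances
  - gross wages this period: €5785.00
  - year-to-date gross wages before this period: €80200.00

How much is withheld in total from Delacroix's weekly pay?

€1163.93

Income Tax: taxable = €5785.00 − 4×€220.00 = €4905.00
  €483.20 + 24.4% × (€4905.00 − €4000.00) = €483.20 + 24.4% × €905.00 = €704.02
Retirement Security Contribution: 7.95% × €5785.00 = €459.91
Total: €704.02 + €459.91 = €1163.93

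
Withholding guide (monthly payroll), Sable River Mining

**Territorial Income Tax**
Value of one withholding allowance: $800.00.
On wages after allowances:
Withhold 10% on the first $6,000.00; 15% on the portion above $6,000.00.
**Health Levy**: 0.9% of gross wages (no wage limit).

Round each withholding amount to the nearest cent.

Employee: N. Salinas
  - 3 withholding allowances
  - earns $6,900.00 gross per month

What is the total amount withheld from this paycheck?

Territorial Income Tax: taxable = $6,900.00 − 3×$800.00 = $4,500.00
  10% × $4,500.00 = $450.00
Health Levy: 0.9% × $6,900.00 = $62.10
Total: $450.00 + $62.10 = $512.10

$512.10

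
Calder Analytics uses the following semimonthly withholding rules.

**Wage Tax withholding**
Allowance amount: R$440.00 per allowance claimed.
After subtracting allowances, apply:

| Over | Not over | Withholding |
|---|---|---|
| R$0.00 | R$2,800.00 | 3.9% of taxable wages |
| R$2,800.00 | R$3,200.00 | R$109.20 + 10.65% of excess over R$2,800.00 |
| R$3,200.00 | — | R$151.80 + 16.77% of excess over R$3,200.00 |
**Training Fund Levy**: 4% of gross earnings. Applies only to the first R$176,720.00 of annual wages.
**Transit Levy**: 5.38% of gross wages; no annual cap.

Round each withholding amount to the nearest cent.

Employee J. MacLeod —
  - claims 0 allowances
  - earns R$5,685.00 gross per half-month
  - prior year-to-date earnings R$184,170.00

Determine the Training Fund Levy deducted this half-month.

R$0.00

Training Fund Levy: YTD R$184,170.00 ≥ cap R$176,720.00 → R$0.00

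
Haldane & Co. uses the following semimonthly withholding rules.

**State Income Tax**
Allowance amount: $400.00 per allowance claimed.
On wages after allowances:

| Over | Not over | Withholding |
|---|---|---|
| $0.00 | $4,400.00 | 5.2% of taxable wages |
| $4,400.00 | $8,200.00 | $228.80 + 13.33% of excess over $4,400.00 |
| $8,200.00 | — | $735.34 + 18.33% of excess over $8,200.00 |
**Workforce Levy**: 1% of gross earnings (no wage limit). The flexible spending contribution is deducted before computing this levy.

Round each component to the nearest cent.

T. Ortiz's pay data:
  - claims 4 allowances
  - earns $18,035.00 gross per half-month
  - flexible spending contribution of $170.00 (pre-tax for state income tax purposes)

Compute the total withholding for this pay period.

$2,392.30

State Income Tax: taxable = $18,035.00 − $170.00 − 4×$400.00 = $16,265.00
  $735.34 + 18.33% × ($16,265.00 − $8,200.00) = $735.34 + 18.33% × $8,065.00 = $2,213.65
Workforce Levy: 1% × $17,865.00 = $178.65
Total: $2,213.65 + $178.65 = $2,392.30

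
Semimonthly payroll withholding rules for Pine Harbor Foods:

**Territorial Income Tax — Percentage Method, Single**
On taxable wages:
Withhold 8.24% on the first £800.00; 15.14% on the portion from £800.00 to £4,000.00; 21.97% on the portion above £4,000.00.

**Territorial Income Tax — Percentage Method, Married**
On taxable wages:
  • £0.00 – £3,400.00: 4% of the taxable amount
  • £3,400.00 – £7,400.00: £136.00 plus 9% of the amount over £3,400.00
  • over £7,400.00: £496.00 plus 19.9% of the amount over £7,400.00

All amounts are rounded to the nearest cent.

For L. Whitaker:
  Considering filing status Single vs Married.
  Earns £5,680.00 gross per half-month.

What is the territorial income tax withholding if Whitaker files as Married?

Territorial Income Tax (Married): taxable = £5,680.00
  £136.00 + 9% × (£5,680.00 − £3,400.00) = £136.00 + 9% × £2,280.00 = £341.20

£341.20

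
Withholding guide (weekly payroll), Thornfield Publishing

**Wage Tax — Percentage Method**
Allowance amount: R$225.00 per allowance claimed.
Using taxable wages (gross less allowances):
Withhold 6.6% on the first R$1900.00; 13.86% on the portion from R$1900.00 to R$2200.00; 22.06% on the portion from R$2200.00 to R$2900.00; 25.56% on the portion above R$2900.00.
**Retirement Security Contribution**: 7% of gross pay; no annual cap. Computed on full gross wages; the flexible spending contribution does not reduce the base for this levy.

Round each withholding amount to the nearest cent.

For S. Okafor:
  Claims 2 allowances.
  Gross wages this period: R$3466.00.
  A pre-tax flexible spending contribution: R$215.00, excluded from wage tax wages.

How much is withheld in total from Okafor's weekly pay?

R$542.18

Wage Tax: taxable = R$3466.00 − R$215.00 − 2×R$225.00 = R$2801.00
  R$166.98 + 22.06% × (R$2801.00 − R$2200.00) = R$166.98 + 22.06% × R$601.00 = R$299.56
Retirement Security Contribution: 7% × R$3466.00 = R$242.62
Total: R$299.56 + R$242.62 = R$542.18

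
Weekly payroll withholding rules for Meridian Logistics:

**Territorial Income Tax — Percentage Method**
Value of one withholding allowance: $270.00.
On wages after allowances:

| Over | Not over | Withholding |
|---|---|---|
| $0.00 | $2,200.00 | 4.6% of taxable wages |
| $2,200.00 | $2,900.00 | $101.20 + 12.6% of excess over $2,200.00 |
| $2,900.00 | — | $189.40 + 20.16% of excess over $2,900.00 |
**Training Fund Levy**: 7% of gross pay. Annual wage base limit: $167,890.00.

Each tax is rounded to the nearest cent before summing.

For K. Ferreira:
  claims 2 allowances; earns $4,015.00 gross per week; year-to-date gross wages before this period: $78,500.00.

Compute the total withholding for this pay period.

$586.37

Territorial Income Tax: taxable = $4,015.00 − 2×$270.00 = $3,475.00
  $189.40 + 20.16% × ($3,475.00 − $2,900.00) = $189.40 + 20.16% × $575.00 = $305.32
Training Fund Levy: 7% × $4,015.00 = $281.05
Total: $305.32 + $281.05 = $586.37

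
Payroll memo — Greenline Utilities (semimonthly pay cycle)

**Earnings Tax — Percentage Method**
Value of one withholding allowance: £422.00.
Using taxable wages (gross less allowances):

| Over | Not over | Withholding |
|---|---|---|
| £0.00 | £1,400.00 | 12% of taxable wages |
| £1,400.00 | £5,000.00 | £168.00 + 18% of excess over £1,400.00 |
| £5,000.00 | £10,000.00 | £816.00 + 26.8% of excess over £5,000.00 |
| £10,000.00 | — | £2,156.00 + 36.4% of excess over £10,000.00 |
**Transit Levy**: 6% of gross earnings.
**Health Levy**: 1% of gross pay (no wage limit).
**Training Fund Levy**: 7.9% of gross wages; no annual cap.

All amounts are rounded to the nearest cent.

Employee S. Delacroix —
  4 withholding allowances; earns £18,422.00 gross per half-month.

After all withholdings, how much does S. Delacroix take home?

Earnings Tax: taxable = £18,422.00 − 4×£422.00 = £16,734.00
  £2,156.00 + 36.4% × (£16,734.00 − £10,000.00) = £2,156.00 + 36.4% × £6,734.00 = £4,607.18
Transit Levy: 6% × £18,422.00 = £1,105.32
Health Levy: 1% × £18,422.00 = £184.22
Training Fund Levy: 7.9% × £18,422.00 = £1,455.34
Total withheld: £4,607.18 + £1,105.32 + £184.22 + £1,455.34 = £7,352.06
Net pay: £18,422.00 − £7,352.06 = £11,069.94

£11,069.94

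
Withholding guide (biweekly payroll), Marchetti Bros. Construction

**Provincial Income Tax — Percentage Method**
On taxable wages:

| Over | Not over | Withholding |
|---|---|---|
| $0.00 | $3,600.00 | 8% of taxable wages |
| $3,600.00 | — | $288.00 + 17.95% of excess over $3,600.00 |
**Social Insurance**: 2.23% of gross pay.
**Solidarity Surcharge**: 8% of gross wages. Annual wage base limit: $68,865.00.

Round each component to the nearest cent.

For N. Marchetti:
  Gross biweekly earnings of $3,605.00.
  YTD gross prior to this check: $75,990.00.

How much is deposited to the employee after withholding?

$3,235.71

Provincial Income Tax: taxable = $3,605.00
  $288.00 + 17.95% × ($3,605.00 − $3,600.00) = $288.00 + 17.95% × $5.00 = $288.90
Social Insurance: 2.23% × $3,605.00 = $80.39
Solidarity Surcharge: YTD $75,990.00 ≥ cap $68,865.00 → $0.00
Total withheld: $288.90 + $80.39 + $0.00 = $369.29
Net pay: $3,605.00 − $369.29 = $3,235.71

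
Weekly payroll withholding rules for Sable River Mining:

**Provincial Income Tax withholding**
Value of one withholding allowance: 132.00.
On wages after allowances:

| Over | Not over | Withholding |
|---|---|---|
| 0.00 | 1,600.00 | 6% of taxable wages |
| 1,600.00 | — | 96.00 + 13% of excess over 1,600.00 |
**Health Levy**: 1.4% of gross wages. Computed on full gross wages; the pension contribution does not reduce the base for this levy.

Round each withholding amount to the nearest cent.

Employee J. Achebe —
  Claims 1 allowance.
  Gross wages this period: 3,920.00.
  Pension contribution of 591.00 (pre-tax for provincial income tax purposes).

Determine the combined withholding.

358.49

Provincial Income Tax: taxable = 3,920.00 − 591.00 − 1×132.00 = 3,197.00
  96.00 + 13% × (3,197.00 − 1,600.00) = 96.00 + 13% × 1,597.00 = 303.61
Health Levy: 1.4% × 3,920.00 = 54.88
Total: 303.61 + 54.88 = 358.49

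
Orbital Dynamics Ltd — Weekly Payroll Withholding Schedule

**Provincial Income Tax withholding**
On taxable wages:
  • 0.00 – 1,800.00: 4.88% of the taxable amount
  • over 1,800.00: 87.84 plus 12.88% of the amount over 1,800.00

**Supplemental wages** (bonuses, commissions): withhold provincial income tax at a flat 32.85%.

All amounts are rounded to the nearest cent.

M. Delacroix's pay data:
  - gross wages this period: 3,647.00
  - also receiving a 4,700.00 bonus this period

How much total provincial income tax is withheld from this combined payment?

Provincial Income Tax: taxable = 3,647.00
  87.84 + 12.88% × (3,647.00 − 1,800.00) = 87.84 + 12.88% × 1,847.00 = 325.73
Supplemental (32.85% flat on bonus): 32.85% × 4,700.00 = 1,543.95
Total provincial income tax: 325.73 + 1,543.95 = 1,869.68

1,869.68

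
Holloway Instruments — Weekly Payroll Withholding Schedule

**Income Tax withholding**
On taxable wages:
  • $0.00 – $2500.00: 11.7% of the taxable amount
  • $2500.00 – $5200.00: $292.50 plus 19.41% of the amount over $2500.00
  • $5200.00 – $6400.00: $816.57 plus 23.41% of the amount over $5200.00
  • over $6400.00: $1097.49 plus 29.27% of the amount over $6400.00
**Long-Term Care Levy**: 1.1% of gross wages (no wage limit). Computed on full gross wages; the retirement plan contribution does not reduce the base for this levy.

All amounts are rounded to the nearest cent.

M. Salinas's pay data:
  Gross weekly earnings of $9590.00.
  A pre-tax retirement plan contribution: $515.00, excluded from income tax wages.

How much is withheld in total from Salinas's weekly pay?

$1985.95

Income Tax: taxable = $9590.00 − $515.00 = $9075.00
  $1097.49 + 29.27% × ($9075.00 − $6400.00) = $1097.49 + 29.27% × $2675.00 = $1880.46
Long-Term Care Levy: 1.1% × $9590.00 = $105.49
Total: $1880.46 + $105.49 = $1985.95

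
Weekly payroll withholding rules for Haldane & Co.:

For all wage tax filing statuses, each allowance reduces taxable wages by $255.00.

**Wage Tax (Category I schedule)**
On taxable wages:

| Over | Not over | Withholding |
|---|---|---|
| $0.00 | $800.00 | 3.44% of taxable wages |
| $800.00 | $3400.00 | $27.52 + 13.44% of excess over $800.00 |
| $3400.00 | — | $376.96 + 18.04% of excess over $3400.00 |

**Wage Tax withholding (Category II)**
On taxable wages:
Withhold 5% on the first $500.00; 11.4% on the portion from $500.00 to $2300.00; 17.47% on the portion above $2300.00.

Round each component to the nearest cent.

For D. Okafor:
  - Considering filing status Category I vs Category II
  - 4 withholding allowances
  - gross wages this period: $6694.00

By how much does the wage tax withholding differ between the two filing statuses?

$32.45

Wage Tax (Category I): taxable = $6694.00 − 4×$255.00 = $5674.00
  $376.96 + 18.04% × ($5674.00 − $3400.00) = $376.96 + 18.04% × $2274.00 = $787.19
Wage Tax (Category II): taxable = $6694.00 − 4×$255.00 = $5674.00
  $230.20 + 17.47% × ($5674.00 − $2300.00) = $230.20 + 17.47% × $3374.00 = $819.64
Difference: |$787.19 − $819.64| = $32.45 (higher under Category II)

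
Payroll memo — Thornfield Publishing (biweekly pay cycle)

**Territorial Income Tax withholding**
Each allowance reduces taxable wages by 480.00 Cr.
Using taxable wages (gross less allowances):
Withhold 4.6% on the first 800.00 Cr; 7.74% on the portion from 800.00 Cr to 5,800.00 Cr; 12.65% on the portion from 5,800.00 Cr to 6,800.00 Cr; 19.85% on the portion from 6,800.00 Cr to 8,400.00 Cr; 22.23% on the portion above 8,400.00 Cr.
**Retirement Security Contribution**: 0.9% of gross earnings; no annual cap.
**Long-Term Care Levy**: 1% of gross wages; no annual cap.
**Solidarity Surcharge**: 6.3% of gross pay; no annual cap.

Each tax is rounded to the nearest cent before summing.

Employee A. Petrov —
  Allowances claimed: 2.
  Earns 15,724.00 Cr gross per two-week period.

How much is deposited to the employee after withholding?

Territorial Income Tax: taxable = 15,724.00 Cr − 2×480.00 Cr = 14,764.00 Cr
  867.90 Cr + 22.23% × (14,764.00 Cr − 8,400.00 Cr) = 867.90 Cr + 22.23% × 6,364.00 Cr = 2,282.62 Cr
Retirement Security Contribution: 0.9% × 15,724.00 Cr = 141.52 Cr
Long-Term Care Levy: 1% × 15,724.00 Cr = 157.24 Cr
Solidarity Surcharge: 6.3% × 15,724.00 Cr = 990.61 Cr
Total withheld: 2,282.62 Cr + 141.52 Cr + 157.24 Cr + 990.61 Cr = 3,571.99 Cr
Net pay: 15,724.00 Cr − 3,571.99 Cr = 12,152.01 Cr

12,152.01 Cr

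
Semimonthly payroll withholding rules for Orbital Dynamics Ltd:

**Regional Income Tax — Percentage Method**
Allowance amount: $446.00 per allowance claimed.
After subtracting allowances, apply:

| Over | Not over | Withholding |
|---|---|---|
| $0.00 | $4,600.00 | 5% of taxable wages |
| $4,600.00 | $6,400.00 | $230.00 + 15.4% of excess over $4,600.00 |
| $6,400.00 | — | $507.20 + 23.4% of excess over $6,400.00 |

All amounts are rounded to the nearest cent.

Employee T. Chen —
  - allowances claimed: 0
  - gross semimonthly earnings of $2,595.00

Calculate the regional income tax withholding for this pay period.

Regional Income Tax: taxable = $2,595.00
  5% × $2,595.00 = $129.75

$129.75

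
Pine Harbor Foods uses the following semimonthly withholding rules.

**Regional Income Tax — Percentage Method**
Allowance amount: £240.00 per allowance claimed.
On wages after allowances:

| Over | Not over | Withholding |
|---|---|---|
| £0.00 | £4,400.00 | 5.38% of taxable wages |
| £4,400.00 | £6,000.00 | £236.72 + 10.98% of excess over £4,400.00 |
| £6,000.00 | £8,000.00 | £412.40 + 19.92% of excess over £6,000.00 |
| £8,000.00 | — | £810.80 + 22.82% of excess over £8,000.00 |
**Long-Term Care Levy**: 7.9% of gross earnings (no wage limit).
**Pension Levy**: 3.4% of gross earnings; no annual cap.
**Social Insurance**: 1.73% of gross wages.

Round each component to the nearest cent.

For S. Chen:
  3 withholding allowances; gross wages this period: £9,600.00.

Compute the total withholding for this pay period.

Regional Income Tax: taxable = £9,600.00 − 3×£240.00 = £8,880.00
  £810.80 + 22.82% × (£8,880.00 − £8,000.00) = £810.80 + 22.82% × £880.00 = £1,011.62
Long-Term Care Levy: 7.9% × £9,600.00 = £758.40
Pension Levy: 3.4% × £9,600.00 = £326.40
Social Insurance: 1.73% × £9,600.00 = £166.08
Total: £1,011.62 + £758.40 + £326.40 + £166.08 = £2,262.50

£2,262.50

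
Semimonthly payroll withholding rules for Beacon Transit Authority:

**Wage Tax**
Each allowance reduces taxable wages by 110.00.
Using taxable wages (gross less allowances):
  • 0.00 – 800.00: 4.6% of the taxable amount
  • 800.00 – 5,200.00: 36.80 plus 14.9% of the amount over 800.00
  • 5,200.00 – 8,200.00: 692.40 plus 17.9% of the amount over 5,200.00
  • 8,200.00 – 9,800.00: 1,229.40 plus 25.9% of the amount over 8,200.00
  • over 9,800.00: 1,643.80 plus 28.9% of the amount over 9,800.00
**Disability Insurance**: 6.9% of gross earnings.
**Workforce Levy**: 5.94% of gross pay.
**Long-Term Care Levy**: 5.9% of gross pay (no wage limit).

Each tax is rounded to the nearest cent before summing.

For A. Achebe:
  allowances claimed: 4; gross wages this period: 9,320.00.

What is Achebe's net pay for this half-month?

6,167.91

Wage Tax: taxable = 9,320.00 − 4×110.00 = 8,880.00
  1,229.40 + 25.9% × (8,880.00 − 8,200.00) = 1,229.40 + 25.9% × 680.00 = 1,405.52
Disability Insurance: 6.9% × 9,320.00 = 643.08
Workforce Levy: 5.94% × 9,320.00 = 553.61
Long-Term Care Levy: 5.9% × 9,320.00 = 549.88
Total withheld: 1,405.52 + 643.08 + 553.61 + 549.88 = 3,152.09
Net pay: 9,320.00 − 3,152.09 = 6,167.91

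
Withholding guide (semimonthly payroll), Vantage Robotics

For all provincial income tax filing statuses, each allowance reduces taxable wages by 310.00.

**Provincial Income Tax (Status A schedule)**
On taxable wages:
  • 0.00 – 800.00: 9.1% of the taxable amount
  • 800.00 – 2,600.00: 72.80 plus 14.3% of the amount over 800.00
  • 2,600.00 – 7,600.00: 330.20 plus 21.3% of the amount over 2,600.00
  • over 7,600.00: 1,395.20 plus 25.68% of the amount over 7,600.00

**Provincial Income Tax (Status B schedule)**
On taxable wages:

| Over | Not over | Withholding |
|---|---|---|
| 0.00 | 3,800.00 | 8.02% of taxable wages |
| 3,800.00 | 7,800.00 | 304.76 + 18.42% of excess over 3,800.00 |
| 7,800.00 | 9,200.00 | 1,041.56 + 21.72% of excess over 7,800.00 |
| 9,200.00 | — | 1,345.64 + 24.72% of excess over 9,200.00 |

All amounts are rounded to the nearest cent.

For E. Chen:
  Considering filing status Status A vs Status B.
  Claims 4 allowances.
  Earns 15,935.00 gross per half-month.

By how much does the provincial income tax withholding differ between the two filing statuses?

Provincial Income Tax (Status A): taxable = 15,935.00 − 4×310.00 = 14,695.00
  1,395.20 + 25.68% × (14,695.00 − 7,600.00) = 1,395.20 + 25.68% × 7,095.00 = 3,217.20
Provincial Income Tax (Status B): taxable = 15,935.00 − 4×310.00 = 14,695.00
  1,345.64 + 24.72% × (14,695.00 − 9,200.00) = 1,345.64 + 24.72% × 5,495.00 = 2,704.00
Difference: |3,217.20 − 2,704.00| = 513.20 (higher under Status A)

513.20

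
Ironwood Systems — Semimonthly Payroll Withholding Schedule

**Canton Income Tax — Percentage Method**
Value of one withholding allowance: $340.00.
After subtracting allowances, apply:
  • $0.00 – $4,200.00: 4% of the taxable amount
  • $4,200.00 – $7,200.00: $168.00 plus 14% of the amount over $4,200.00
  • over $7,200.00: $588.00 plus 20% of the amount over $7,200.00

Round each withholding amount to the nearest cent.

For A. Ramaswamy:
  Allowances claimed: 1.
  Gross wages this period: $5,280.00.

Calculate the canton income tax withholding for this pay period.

$271.60

Canton Income Tax: taxable = $5,280.00 − 1×$340.00 = $4,940.00
  $168.00 + 14% × ($4,940.00 − $4,200.00) = $168.00 + 14% × $740.00 = $271.60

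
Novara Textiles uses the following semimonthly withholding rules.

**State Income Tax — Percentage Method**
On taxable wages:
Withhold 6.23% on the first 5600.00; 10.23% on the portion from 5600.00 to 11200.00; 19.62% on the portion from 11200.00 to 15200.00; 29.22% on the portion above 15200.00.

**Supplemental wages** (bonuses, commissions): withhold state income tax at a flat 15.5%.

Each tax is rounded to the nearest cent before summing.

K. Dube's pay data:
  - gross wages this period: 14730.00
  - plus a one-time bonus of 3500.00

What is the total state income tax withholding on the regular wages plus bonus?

State Income Tax: taxable = 14730.00
  921.76 + 19.62% × (14730.00 − 11200.00) = 921.76 + 19.62% × 3530.00 = 1614.35
Supplemental (15.5% flat on bonus): 15.5% × 3500.00 = 542.50
Total state income tax: 1614.35 + 542.50 = 2156.85

2156.85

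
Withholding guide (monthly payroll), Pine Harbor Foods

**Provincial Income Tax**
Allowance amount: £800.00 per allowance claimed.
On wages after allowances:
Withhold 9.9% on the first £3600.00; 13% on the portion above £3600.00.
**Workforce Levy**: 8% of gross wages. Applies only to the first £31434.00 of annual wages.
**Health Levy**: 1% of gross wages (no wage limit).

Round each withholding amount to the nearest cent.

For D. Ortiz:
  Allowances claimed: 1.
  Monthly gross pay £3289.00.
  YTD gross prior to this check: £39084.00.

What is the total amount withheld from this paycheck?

Provincial Income Tax: taxable = £3289.00 − 1×£800.00 = £2489.00
  9.9% × £2489.00 = £246.41
Workforce Levy: YTD £39084.00 ≥ cap £31434.00 → £0.00
Health Levy: 1% × £3289.00 = £32.89
Total: £246.41 + £0.00 + £32.89 = £279.30

£279.30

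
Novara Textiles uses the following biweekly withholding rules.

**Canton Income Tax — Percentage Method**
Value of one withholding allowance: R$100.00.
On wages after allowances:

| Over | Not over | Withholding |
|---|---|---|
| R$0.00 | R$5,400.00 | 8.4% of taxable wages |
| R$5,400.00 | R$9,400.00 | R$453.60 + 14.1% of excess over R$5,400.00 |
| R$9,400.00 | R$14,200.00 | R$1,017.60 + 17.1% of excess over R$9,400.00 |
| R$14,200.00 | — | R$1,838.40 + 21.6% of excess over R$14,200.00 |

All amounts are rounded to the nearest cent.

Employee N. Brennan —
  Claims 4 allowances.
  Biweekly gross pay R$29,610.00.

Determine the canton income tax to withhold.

R$5,080.56

Canton Income Tax: taxable = R$29,610.00 − 4×R$100.00 = R$29,210.00
  R$1,838.40 + 21.6% × (R$29,210.00 − R$14,200.00) = R$1,838.40 + 21.6% × R$15,010.00 = R$5,080.56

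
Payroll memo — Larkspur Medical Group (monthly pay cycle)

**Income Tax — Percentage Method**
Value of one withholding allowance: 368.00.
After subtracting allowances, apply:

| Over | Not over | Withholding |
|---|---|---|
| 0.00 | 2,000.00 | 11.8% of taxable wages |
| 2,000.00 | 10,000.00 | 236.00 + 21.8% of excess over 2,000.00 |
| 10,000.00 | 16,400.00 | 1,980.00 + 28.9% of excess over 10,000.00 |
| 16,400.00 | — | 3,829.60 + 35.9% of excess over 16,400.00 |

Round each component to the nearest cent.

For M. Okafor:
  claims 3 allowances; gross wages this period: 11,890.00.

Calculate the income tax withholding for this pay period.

Income Tax: taxable = 11,890.00 − 3×368.00 = 10,786.00
  1,980.00 + 28.9% × (10,786.00 − 10,000.00) = 1,980.00 + 28.9% × 786.00 = 2,207.15

2,207.15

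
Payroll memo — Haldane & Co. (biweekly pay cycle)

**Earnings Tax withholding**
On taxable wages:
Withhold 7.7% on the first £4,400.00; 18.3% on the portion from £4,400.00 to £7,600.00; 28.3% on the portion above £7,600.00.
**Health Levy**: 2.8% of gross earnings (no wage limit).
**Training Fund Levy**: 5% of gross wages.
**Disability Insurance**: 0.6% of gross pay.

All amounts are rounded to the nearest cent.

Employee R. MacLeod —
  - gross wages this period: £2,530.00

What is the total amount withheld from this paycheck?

£407.33

Earnings Tax: taxable = £2,530.00
  7.7% × £2,530.00 = £194.81
Health Levy: 2.8% × £2,530.00 = £70.84
Training Fund Levy: 5% × £2,530.00 = £126.50
Disability Insurance: 0.6% × £2,530.00 = £15.18
Total: £194.81 + £70.84 + £126.50 + £15.18 = £407.33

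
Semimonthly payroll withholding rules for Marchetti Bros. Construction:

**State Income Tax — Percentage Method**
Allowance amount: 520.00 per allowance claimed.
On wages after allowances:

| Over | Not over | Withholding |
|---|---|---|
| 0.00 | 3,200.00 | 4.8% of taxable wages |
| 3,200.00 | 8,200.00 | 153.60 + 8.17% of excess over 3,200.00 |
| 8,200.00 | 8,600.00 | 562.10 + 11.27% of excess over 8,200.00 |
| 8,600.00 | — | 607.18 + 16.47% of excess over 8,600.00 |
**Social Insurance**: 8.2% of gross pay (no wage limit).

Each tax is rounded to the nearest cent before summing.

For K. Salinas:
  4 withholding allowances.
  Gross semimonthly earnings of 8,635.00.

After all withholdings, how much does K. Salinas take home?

State Income Tax: taxable = 8,635.00 − 4×520.00 = 6,555.00
  153.60 + 8.17% × (6,555.00 − 3,200.00) = 153.60 + 8.17% × 3,355.00 = 427.70
Social Insurance: 8.2% × 8,635.00 = 708.07
Total withheld: 427.70 + 708.07 = 1,135.77
Net pay: 8,635.00 − 1,135.77 = 7,499.23

7,499.23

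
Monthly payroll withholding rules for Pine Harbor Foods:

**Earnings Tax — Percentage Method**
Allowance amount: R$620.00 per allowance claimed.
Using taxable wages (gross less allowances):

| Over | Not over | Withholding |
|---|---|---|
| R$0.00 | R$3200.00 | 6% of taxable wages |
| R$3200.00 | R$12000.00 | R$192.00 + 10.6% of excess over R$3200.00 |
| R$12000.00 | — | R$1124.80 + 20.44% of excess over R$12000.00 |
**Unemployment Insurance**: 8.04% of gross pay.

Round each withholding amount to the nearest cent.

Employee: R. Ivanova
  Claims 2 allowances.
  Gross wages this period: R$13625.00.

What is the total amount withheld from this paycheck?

R$2298.94

Earnings Tax: taxable = R$13625.00 − 2×R$620.00 = R$12385.00
  R$1124.80 + 20.44% × (R$12385.00 − R$12000.00) = R$1124.80 + 20.44% × R$385.00 = R$1203.49
Unemployment Insurance: 8.04% × R$13625.00 = R$1095.45
Total: R$1203.49 + R$1095.45 = R$2298.94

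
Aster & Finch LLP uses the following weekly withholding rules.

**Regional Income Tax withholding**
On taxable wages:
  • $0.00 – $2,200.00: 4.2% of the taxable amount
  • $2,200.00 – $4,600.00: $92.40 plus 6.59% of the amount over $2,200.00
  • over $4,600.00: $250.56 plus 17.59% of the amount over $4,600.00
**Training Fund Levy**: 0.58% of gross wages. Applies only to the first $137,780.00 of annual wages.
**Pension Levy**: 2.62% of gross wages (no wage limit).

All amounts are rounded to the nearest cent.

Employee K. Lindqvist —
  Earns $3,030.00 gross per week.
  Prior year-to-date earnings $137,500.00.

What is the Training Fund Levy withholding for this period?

$1.62

Training Fund Levy: cap $137,780.00 − YTD $137,500.00 = $280.00 subject; 0.58% × $280.00 = $1.62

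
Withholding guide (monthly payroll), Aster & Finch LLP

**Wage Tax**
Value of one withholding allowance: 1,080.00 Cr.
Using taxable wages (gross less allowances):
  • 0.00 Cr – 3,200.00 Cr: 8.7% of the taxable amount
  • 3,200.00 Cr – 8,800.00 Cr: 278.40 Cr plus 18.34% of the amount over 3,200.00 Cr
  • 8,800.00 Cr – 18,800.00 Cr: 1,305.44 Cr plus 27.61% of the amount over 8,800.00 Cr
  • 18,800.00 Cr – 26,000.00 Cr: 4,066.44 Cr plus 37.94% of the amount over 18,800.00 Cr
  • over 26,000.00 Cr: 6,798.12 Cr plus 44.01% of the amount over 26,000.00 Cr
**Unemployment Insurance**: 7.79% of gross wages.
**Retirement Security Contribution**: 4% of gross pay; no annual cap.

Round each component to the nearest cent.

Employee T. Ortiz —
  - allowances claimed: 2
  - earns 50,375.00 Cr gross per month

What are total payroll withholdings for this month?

22,514.15 Cr

Wage Tax: taxable = 50,375.00 Cr − 2×1,080.00 Cr = 48,215.00 Cr
  6,798.12 Cr + 44.01% × (48,215.00 Cr − 26,000.00 Cr) = 6,798.12 Cr + 44.01% × 22,215.00 Cr = 16,574.94 Cr
Unemployment Insurance: 7.79% × 50,375.00 Cr = 3,924.21 Cr
Retirement Security Contribution: 4% × 50,375.00 Cr = 2,015.00 Cr
Total: 16,574.94 Cr + 3,924.21 Cr + 2,015.00 Cr = 22,514.15 Cr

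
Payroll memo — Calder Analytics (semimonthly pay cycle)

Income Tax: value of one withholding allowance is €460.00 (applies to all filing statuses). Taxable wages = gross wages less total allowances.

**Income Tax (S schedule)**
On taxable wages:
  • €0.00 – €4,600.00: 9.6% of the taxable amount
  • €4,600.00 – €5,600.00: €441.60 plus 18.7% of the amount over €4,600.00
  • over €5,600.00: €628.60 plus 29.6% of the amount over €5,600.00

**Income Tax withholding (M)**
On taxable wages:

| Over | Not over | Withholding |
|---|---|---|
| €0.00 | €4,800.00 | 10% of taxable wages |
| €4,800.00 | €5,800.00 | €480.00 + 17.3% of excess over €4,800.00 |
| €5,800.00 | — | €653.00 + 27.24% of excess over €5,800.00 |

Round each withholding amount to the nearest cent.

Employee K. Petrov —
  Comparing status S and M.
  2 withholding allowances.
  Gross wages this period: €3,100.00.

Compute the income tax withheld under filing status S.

€209.28

Income Tax (S): taxable = €3,100.00 − 2×€460.00 = €2,180.00
  9.6% × €2,180.00 = €209.28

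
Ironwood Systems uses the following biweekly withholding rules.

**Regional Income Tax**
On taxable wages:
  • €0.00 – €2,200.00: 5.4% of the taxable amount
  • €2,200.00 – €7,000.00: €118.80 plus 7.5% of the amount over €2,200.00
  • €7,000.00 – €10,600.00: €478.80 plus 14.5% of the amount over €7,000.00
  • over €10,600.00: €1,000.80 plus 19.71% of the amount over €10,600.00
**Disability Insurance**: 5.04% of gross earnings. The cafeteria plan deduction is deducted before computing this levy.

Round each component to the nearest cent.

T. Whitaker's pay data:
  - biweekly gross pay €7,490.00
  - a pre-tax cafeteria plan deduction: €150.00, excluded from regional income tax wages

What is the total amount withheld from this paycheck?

Regional Income Tax: taxable = €7,490.00 − €150.00 = €7,340.00
  €478.80 + 14.5% × (€7,340.00 − €7,000.00) = €478.80 + 14.5% × €340.00 = €528.10
Disability Insurance: 5.04% × €7,340.00 = €369.94
Total: €528.10 + €369.94 = €898.04

€898.04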